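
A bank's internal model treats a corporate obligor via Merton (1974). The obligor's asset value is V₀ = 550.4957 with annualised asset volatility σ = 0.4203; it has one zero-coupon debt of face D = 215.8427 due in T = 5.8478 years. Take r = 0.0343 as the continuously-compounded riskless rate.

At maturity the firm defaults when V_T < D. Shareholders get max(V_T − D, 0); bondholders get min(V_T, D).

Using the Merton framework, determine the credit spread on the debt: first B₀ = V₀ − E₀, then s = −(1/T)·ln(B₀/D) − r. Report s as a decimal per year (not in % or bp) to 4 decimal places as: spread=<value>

Work the structural quantities from V₀ = 550.4957 against face 215.8427:
d₁ = [ln(V₀/D) + (r + σ²/2)T] / (σ√T)
   = [ln(550.4957/215.8427) + (0.0343 + 0.5·0.4203²)·5.8478] / (0.4203·√5.8478)
   = [0.936269 + 0.717093] / 1.016379 = 1.626718
d₂ = d₁ − σ√T = 1.626718 − 1.016379 = 0.610339
N(d₁) = 0.948101,  N(d₂) = 0.729181,  e^(−rT) = 0.818256
E₀ = V₀·N(d₁) − D·e^(−rT)·N(d₂)
   = 550.4957·0.948101 − 215.8427·0.818256·0.729181 = 393.141665
B₀ = V₀ − E₀ = 550.4957 − 393.141665 = 157.354035
spread = −(1/T)·ln(B₀/D) − r = −(1/5.8478)·ln(157.354035/215.8427) − 0.0343 = 0.01974625

spread=0.0197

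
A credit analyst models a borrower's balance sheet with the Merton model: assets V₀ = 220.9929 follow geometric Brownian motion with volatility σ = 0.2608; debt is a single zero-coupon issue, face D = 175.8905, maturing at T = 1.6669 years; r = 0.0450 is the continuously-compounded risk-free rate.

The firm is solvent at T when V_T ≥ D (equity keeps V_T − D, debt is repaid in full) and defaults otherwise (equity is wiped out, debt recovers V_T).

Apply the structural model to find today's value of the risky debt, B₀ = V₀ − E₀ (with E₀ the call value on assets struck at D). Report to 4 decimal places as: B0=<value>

B0=156.8215

Work the structural quantities from V₀ = 220.9929 against face 175.8905:
d₁ = [ln(V₀/D) + (r + σ²/2)T] / (σ√T)
   = [ln(220.9929/175.8905) + (0.0450 + 0.5·0.2608²)·1.6669] / (0.2608·√1.6669)
   = [0.228269 + 0.131699] / 0.336715 = 1.069058
d₂ = d₁ − σ√T = 1.069058 − 0.336715 = 0.732343
N(d₁) = 0.857478,  N(d₂) = 0.768021,  e^(−rT) = 0.927734
E₀ = V₀·N(d₁) − D·e^(−rT)·N(d₂)
   = 220.9929·0.857478 − 175.8905·0.927734·0.768021 = 64.171375
B₀ = V₀ − E₀ = 220.9929 − 64.171375 = 156.821525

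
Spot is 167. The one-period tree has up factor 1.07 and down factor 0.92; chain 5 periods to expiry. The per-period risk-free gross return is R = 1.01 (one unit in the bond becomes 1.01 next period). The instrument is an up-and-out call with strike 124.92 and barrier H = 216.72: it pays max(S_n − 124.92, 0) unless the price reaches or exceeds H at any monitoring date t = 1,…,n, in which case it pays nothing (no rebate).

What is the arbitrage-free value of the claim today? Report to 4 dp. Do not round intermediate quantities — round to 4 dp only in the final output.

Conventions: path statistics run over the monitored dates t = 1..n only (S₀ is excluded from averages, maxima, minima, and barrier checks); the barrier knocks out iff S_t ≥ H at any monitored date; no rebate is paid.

No-arbitrage gives p* = (R−d)/(u−d) = 0.6000: enumerate every path, weight its payoff by its p*-probability, and discount by R^5.
Enumerate all 2^5 = 32 price paths (U = up ×1.07, D = down ×0.92); each path with k up-moves has probability p*^k·(1−p*)^(5−k).
DDDDD: M=153.6400, payoff=0.0000, prob=0.010240
UDDDD: M=178.6900, payoff=3.0923, prob=0.015360
DUDDD: M=164.3948, payoff=3.0923, prob=0.015360
UUDDD: M=191.1983, payoff=23.9638, prob=0.023040
DDUDD: M=153.6400, payoff=3.0923, prob=0.015360
UDUDD: M=178.6900, payoff=23.9638, prob=0.023040
DUUDD: M=175.9024, payoff=23.9638, prob=0.023040
UUUDD: M=204.5822, payoff=48.2384, prob=0.034560
DDDUD: M=153.6400, payoff=3.0923, prob=0.015360
UDDUD: M=178.6900, payoff=23.9638, prob=0.023040
DUDUD: M=164.3948, payoff=23.9638, prob=0.023040
UUDUD: M=191.1983, payoff=48.2384, prob=0.034560
DDUUD: M=161.8302, payoff=23.9638, prob=0.023040
UDUUD: M=188.2156, payoff=48.2384, prob=0.034560
DUUUD: M=188.2156, payoff=48.2384, prob=0.034560
UUUUD: M=218.9029, payoff=0.0000, prob=0.051840
DDDDU: M=153.6400, payoff=3.0923, prob=0.015360
UDDDU: M=178.6900, payoff=23.9638, prob=0.023040
DUDDU: M=164.3948, payoff=23.9638, prob=0.023040
UUDDU: M=191.1983, payoff=48.2384, prob=0.034560
DDUDU: M=153.6400, payoff=23.9638, prob=0.023040
UDUDU: M=178.6900, payoff=48.2384, prob=0.034560
DUUDU: M=175.9024, payoff=48.2384, prob=0.034560
UUUDU: M=204.5822, payoff=76.4707, prob=0.051840
DDDUU: M=153.6400, payoff=23.9638, prob=0.023040
UDDUU: M=178.6900, payoff=48.2384, prob=0.034560
DUDUU: M=173.1584, payoff=48.2384, prob=0.034560
UUDUU: M=201.3907, payoff=76.4707, prob=0.051840
DDUUU: M=173.1584, payoff=48.2384, prob=0.034560
UDUUU: M=201.3907, payoff=76.4707, prob=0.051840
DUUUU: M=201.3907, payoff=76.4707, prob=0.051840
UUUUU: M=234.2261, payoff=0.0000, prob=0.077760
Price = Σ prob·payoff / R^5 = 38.286891 / 1.051010 = 36.4287

price = 36.4287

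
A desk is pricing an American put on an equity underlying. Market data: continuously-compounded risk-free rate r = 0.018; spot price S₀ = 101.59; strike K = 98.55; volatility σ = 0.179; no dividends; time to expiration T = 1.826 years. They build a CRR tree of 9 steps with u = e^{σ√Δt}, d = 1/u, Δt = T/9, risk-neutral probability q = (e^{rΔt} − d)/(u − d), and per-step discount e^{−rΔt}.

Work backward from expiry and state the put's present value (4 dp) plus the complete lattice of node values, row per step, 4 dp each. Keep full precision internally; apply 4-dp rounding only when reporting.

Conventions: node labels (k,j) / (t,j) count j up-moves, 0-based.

params: Δt=0.20289 u=1.08397 d=0.92254 q=0.50252 e^(-rΔt)=0.99635
t_9 payoffs: 49.3792 40.7751 30.6654 18.7867 4.8294 0.0000 0.0000 0.0000 0.0000 0.0000
k=8: node(8,0) S=53.2995 payoff=45.2505 vs cont=44.8913 → 45.2505 [stop]  node(8,1) S=62.6260 payoff=35.9240 vs cont=35.5647 → 35.9240 [stop]  node(8,2) S=73.5846 payoff=24.9654 vs cont=24.6061 → 24.9654 [stop]  node(8,3) S=86.4607 payoff=12.0893 vs cont=11.7300 → 12.0893 [stop]  node(8,4) S=101.5900 payoff=0.0000 vs cont=2.3938 → 2.3938 [wait]  node(8,5) S=119.3666 payoff=0.0000 vs cont=0.0000 → 0.0000 [wait]  node(8,6) S=140.2539 payoff=0.0000 vs cont=0.0000 → 0.0000 [wait]  node(8,7) S=164.7961 payoff=0.0000 vs cont=0.0000 → 0.0000 [wait]  node(8,8) S=193.6328 payoff=0.0000 vs cont=0.0000 → 0.0000 [wait]
k=7: node(7,0) S=57.7749 payoff=40.7751 vs cont=40.4159 → 40.7751 [stop]  node(7,1) S=67.8846 payoff=30.6654 vs cont=30.3062 → 30.6654 [stop]  node(7,2) S=79.7633 payoff=18.7867 vs cont=18.4275 → 18.7867 [stop]  node(7,3) S=93.7206 payoff=4.8294 vs cont=7.1908 → 7.1908 [wait]  node(7,4) S=110.1202 payoff=0.0000 vs cont=1.1865 → 1.1865 [wait]  node(7,5) S=129.3895 payoff=0.0000 vs cont=0.0000 → 0.0000 [wait]  node(7,6) S=152.0306 payoff=0.0000 vs cont=0.0000 → 0.0000 [wait]  node(7,7) S=178.6335 payoff=0.0000 vs cont=0.0000 → 0.0000 [wait]
k=6: node(6,0) S=62.6260 payoff=35.9240 vs cont=35.5647 → 35.9240 [stop]  node(6,1) S=73.5846 payoff=24.9654 vs cont=24.6061 → 24.9654 [stop]  node(6,2) S=86.4607 payoff=12.0893 vs cont=12.9123 → 12.9123 [wait]  node(6,3) S=101.5900 payoff=0.0000 vs cont=4.1583 → 4.1583 [wait]  node(6,4) S=119.3666 payoff=0.0000 vs cont=0.5881 → 0.5881 [wait]  node(6,5) S=140.2539 payoff=0.0000 vs cont=0.0000 → 0.0000 [wait]  node(6,6) S=164.7961 payoff=0.0000 vs cont=0.0000 → 0.0000 [wait]
k=5: node(5,0) S=67.8846 payoff=30.6654 vs cont=30.3062 → 30.6654 [stop]  node(5,1) S=79.7633 payoff=18.7867 vs cont=18.8396 → 18.8396 [wait]  node(5,2) S=93.7206 payoff=4.8294 vs cont=8.4822 → 8.4822 [wait]  node(5,3) S=110.1202 payoff=0.0000 vs cont=2.3556 → 2.3556 [wait]  node(5,4) S=129.3895 payoff=0.0000 vs cont=0.2915 → 0.2915 [wait]  node(5,5) S=152.0306 payoff=0.0000 vs cont=0.0000 → 0.0000 [wait]
k=4: node(4,0) S=73.5846 payoff=24.9654 vs cont=24.6326 → 24.9654 [stop]  node(4,1) S=86.4607 payoff=12.0893 vs cont=13.5851 → 13.5851 [wait]  node(4,2) S=101.5900 payoff=0.0000 vs cont=5.3838 → 5.3838 [wait]  node(4,3) S=119.3666 payoff=0.0000 vs cont=1.3136 → 1.3136 [wait]  node(4,4) S=140.2539 payoff=0.0000 vs cont=0.1445 → 0.1445 [wait]
k=3: node(3,0) S=79.7633 payoff=18.7867 vs cont=19.1764 → 19.1764 [wait]  node(3,1) S=93.7206 payoff=4.8294 vs cont=9.4293 → 9.4293 [wait]  node(3,2) S=110.1202 payoff=0.0000 vs cont=3.3263 → 3.3263 [wait]  node(3,3) S=129.3895 payoff=0.0000 vs cont=0.7234 → 0.7234 [wait]
k=2: node(2,0) S=86.4607 payoff=12.0893 vs cont=14.2263 → 14.2263 [wait]  node(2,1) S=101.5900 payoff=0.0000 vs cont=6.3392 → 6.3392 [wait]  node(2,2) S=119.3666 payoff=0.0000 vs cont=2.0109 → 2.0109 [wait]
k=1: node(1,0) S=93.7206 payoff=4.8294 vs cont=10.2255 → 10.2255 [wait]  node(1,1) S=110.1202 payoff=0.0000 vs cont=4.1490 → 4.1490 [wait]
k=0: node(0,0) S=101.5900 payoff=0.0000 vs cont=7.1458 → 7.1458 [wait]

price = 7.1458
tree:
7.1458
10.2255 4.1490
14.2263 6.3392 2.0109
19.1764 9.4293 3.3263 0.7234
24.9654 13.5851 5.3838 1.3136 0.1445
30.6654 18.8396 8.4822 2.3556 0.2915 0.0000
35.9240 24.9654 12.9123 4.1583 0.5881 0.0000 0.0000
40.7751 30.6654 18.7867 7.1908 1.1865 0.0000 0.0000 0.0000
45.2505 35.9240 24.9654 12.0893 2.3938 0.0000 0.0000 0.0000 0.0000
49.3792 40.7751 30.6654 18.7867 4.8294 0.0000 0.0000 0.0000 0.0000 0.0000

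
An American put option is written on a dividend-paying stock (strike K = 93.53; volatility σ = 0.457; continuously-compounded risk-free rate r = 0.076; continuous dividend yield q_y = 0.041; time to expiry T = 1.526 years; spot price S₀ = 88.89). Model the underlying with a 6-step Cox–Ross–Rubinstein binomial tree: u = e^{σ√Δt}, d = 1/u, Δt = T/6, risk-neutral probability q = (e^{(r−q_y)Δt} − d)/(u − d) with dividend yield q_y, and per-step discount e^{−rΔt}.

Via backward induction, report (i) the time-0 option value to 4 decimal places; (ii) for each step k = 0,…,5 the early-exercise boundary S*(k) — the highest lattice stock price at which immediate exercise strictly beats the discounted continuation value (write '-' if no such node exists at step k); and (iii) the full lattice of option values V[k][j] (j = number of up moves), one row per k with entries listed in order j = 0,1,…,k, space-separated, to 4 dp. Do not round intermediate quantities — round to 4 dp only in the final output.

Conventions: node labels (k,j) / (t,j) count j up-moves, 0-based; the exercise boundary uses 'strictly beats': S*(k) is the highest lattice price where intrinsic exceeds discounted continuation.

price = 19.4836
boundary = - - - 44.5220 56.0619 70.5928
tree:
19.4836
27.5276 10.9346
37.5399 17.0250 4.3005
49.0080 25.7644 7.5618 0.6824
58.1724 37.4681 13.2166 1.2927 0.0000
65.4505 49.0080 22.9372 2.4492 0.0000 0.0000
71.2304 58.1724 37.4681 4.6400 0.0000 0.0000 0.0000

params: Δt=0.25433 u=1.25919 d=0.79416 q=0.46186 e^(-rΔt)=0.98086
t_6 payoffs: 71.2304 58.1724 37.4681 4.6400 0.0000 0.0000 0.0000
t_5: node(5,0) S=28.0795 payoff=65.4505 vs cont=63.9512 → 65.4505 [stop]  node(5,1) S=44.5220 payoff=49.0080 vs cont=47.6793 → 49.0080 [stop]  node(5,2) S=70.5928 payoff=22.9372 vs cont=21.8790 → 22.9372 [stop]  node(5,3) S=111.9298 payoff=0.0000 vs cont=2.4492 → 2.4492 [wait]  node(5,4) S=177.4724 payoff=0.0000 vs cont=0.0000 → 0.0000 [wait]  node(5,5) S=281.3948 payoff=0.0000 vs cont=0.0000 → 0.0000 [wait]  ⇒ S*(5)=70.5928
t_4: node(4,0) S=35.3576 payoff=58.1724 vs cont=56.7487 → 58.1724 [stop]  node(4,1) S=56.0619 payoff=37.4681 vs cont=36.2592 → 37.4681 [stop]  node(4,2) S=88.8900 payoff=4.6400 vs cont=13.2166 → 13.2166 [wait]  node(4,3) S=140.9413 payoff=0.0000 vs cont=1.2927 → 1.2927 [wait]  node(4,4) S=223.4722 payoff=0.0000 vs cont=0.0000 → 0.0000 [wait]  ⇒ S*(4)=56.0619
t_3: node(3,0) S=44.5220 payoff=49.0080 vs cont=47.6793 → 49.0080 [stop]  node(3,1) S=70.5928 payoff=22.9372 vs cont=25.7644 → 25.7644 [wait]  node(3,2) S=111.9298 payoff=0.0000 vs cont=7.5618 → 7.5618 [wait]  node(3,3) S=177.4724 payoff=0.0000 vs cont=0.6824 → 0.6824 [wait]  ⇒ S*(3)=44.5220
t_2: node(2,0) S=56.0619 payoff=37.4681 vs cont=37.5399 → 37.5399 [wait]  node(2,1) S=88.8900 payoff=4.6400 vs cont=17.0250 → 17.0250 [wait]  node(2,2) S=140.9413 payoff=0.0000 vs cont=4.3005 → 4.3005 [wait]  ⇒ S*(2)=-
t_1: node(1,0) S=70.5928 payoff=22.9372 vs cont=27.5276 → 27.5276 [wait]  node(1,1) S=111.9298 payoff=0.0000 vs cont=10.9346 → 10.9346 [wait]  ⇒ S*(1)=-
t_0: node(0,0) S=88.8900 payoff=4.6400 vs cont=19.4836 → 19.4836 [wait]  ⇒ S*(0)=-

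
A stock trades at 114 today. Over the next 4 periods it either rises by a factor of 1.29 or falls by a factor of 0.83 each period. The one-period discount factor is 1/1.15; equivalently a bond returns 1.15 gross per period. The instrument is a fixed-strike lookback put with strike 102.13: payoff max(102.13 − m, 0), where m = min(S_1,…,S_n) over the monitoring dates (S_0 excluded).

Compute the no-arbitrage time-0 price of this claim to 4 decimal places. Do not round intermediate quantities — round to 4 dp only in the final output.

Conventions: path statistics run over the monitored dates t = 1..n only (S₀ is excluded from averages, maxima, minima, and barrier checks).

No-arbitrage gives p* = (R−d)/(u−d) = 0.6957: enumerate every path, weight its payoff by its p*-probability, and discount by R^4.
Enumerate all 2^4 = 16 price paths (U = up ×1.29, D = down ×0.83); each path with k up-moves has probability p*^k·(1−p*)^(4−k).
DDDD: m=54.1025, payoff=48.0275, prob=0.008580
UDDD: m=84.0870, payoff=18.0430, prob=0.019611
DUDD: m=84.0870, payoff=18.0430, prob=0.019611
UUDD: m=130.6894, payoff=0.0000, prob=0.044825
DDUD: m=78.5346, payoff=23.5954, prob=0.019611
UDUD: m=122.0598, payoff=0.0000, prob=0.044825
DUUD: m=94.6200, payoff=7.5100, prob=0.044825
UUUD: m=147.0600, payoff=0.0000, prob=0.102458
DDDU: m=65.1837, payoff=36.9463, prob=0.019611
UDDU: m=101.3096, payoff=0.8204, prob=0.044825
DUDU: m=94.6200, payoff=7.5100, prob=0.044825
UUDU: m=147.0600, payoff=0.0000, prob=0.102458
DDUU: m=78.5346, payoff=23.5954, prob=0.044825
UDUU: m=122.0598, payoff=0.0000, prob=0.102458
DUUU: m=94.6200, payoff=7.5100, prob=0.102458
UUUU: m=147.0600, payoff=0.0000, prob=0.234190
Price = Σ prob·payoff / R^4 = 4.844236 / 1.749006 = 2.7697

price = 2.7697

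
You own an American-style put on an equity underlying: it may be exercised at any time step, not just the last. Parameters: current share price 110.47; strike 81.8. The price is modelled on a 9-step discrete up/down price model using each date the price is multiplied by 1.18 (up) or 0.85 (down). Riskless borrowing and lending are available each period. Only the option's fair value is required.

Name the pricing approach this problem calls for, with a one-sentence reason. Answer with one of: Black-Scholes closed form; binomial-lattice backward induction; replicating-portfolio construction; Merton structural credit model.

framework: binomial-lattice backward induction

Key observation: with exercise allowed before expiry on a discrete up/down model (9 steps from spot 110.47), the strike-81.8 put's value must be rolled back through the tree testing early exercise at each node.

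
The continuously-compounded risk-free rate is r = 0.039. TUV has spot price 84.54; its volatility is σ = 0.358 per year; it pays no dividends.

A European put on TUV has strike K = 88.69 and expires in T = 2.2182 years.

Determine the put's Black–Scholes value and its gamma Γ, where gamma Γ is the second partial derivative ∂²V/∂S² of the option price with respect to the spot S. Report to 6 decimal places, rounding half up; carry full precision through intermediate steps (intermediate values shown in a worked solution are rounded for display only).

price = 15.880152
Γ = 0.008356

σ√T = 0.358·√2.2182 = 0.533192
d₁ = (ln(S/K) + (r+σ²/2)T) / (σ√T) = (ln(84.54/88.69) + (0.039+0.358²/2)·2.2182) / 0.533192 = (-0.047922 + 0.228656) / 0.533192 = 0.338967
d₂ = d₁ − σ√T = 0.338967 − 0.533192 = -0.194225
e^{−rT} = 0.917127
N(−d₁) = 0.367317,  N(−d₂) = 0.577000
Put price V = K·e^{−rT}·N(−d₂) − S·N(−d₁) = 46.933171 − 31.053019 = 15.880152
φ(d₁) = (1/√(2π))·e^{−d₁²/2} = 0.376669
Γ = φ(d₁) / (S·σ·√T) = 0.008356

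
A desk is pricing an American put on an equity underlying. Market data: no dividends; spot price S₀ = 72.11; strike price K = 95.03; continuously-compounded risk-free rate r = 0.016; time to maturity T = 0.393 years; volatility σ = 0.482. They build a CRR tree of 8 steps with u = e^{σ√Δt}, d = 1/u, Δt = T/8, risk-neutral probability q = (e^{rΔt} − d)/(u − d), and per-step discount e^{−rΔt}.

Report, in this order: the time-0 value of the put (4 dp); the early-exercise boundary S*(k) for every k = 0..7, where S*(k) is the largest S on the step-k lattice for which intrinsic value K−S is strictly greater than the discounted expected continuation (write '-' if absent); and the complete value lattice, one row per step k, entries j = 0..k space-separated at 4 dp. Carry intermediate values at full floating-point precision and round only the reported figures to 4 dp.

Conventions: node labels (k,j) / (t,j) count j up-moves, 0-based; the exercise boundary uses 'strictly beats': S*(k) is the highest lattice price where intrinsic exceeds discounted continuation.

price = 25.0811
boundary = - - - 52.3368 58.2375 64.8036 72.1100 80.2401
tree:
25.0811
30.8486 18.7984
36.8335 24.3373 12.7561
42.6932 30.4691 17.6540 7.4068
47.9961 36.7925 23.5859 11.1789 3.2829
52.7617 42.6932 30.2264 16.3436 5.5344 0.8197
57.0445 47.9961 36.7925 22.9200 9.1596 1.5685 0.0000
60.8933 52.7617 42.6932 30.2264 14.7899 3.0013 0.0000 0.0000
64.3521 57.0445 47.9961 36.7925 22.9200 5.7431 0.0000 0.0000 0.0000

params: Δt=0.04913 u=1.11275 d=0.89868 q=0.47699 e^(-rΔt)=0.99921
t_8 payoffs: 64.3521 57.0445 47.9961 36.7925 22.9200 5.7431 0.0000 0.0000 0.0000
t_7: node(7,0) S=34.1367 payoff=60.8933 vs cont=60.8186 → 60.8933 [stop]  node(7,1) S=42.2683 payoff=52.7617 vs cont=52.6871 → 52.7617 [stop]  node(7,2) S=52.3368 payoff=42.6932 vs cont=42.6186 → 42.6932 [stop]  node(7,3) S=64.8036 payoff=30.2264 vs cont=30.1517 → 30.2264 [stop]  node(7,4) S=80.2401 payoff=14.7899 vs cont=14.7152 → 14.7899 [stop]  node(7,5) S=99.3537 payoff=0.0000 vs cont=3.0013 → 3.0013 [wait]  node(7,6) S=123.0203 payoff=0.0000 vs cont=0.0000 → 0.0000 [wait]  node(7,7) S=152.3243 payoff=0.0000 vs cont=0.0000 → 0.0000 [wait]  ⇒ S*(7)=80.2401
t_6: node(6,0) S=37.9855 payoff=57.0445 vs cont=56.9698 → 57.0445 [stop]  node(6,1) S=47.0339 payoff=47.9961 vs cont=47.9215 → 47.9961 [stop]  node(6,2) S=58.2375 payoff=36.7925 vs cont=36.7178 → 36.7925 [stop]  node(6,3) S=72.1100 payoff=22.9200 vs cont=22.8453 → 22.9200 [stop]  node(6,4) S=89.2869 payoff=5.7431 vs cont=9.1596 → 9.1596 [wait]  node(6,5) S=110.5555 payoff=0.0000 vs cont=1.5685 → 1.5685 [wait]  node(6,6) S=136.8904 payoff=0.0000 vs cont=0.0000 → 0.0000 [wait]  ⇒ S*(6)=72.1100
t_5: node(5,0) S=42.2683 payoff=52.7617 vs cont=52.6871 → 52.7617 [stop]  node(5,1) S=52.3368 payoff=42.6932 vs cont=42.6186 → 42.6932 [stop]  node(5,2) S=64.8036 payoff=30.2264 vs cont=30.1517 → 30.2264 [stop]  node(5,3) S=80.2401 payoff=14.7899 vs cont=16.3436 → 16.3436 [wait]  node(5,4) S=99.3537 payoff=0.0000 vs cont=5.5344 → 5.5344 [wait]  node(5,5) S=123.0203 payoff=0.0000 vs cont=0.8197 → 0.8197 [wait]  ⇒ S*(5)=64.8036
t_4: node(4,0) S=47.0339 payoff=47.9961 vs cont=47.9215 → 47.9961 [stop]  node(4,1) S=58.2375 payoff=36.7925 vs cont=36.7178 → 36.7925 [stop]  node(4,2) S=72.1100 payoff=22.9200 vs cont=23.5859 → 23.5859 [wait]  node(4,3) S=89.2869 payoff=5.7431 vs cont=11.1789 → 11.1789 [wait]  node(4,4) S=110.5555 payoff=0.0000 vs cont=3.2829 → 3.2829 [wait]  ⇒ S*(4)=58.2375
t_3: node(3,0) S=52.3368 payoff=42.6932 vs cont=42.6186 → 42.6932 [stop]  node(3,1) S=64.8036 payoff=30.2264 vs cont=30.4691 → 30.4691 [wait]  node(3,2) S=80.2401 payoff=14.7899 vs cont=17.6540 → 17.6540 [wait]  node(3,3) S=99.3537 payoff=0.0000 vs cont=7.4068 → 7.4068 [wait]  ⇒ S*(3)=52.3368
t_2: node(2,0) S=58.2375 payoff=36.7925 vs cont=36.8335 → 36.8335 [wait]  node(2,1) S=72.1100 payoff=22.9200 vs cont=24.3373 → 24.3373 [wait]  node(2,2) S=89.2869 payoff=5.7431 vs cont=12.7561 → 12.7561 [wait]  ⇒ S*(2)=-
t_1: node(1,0) S=64.8036 payoff=30.2264 vs cont=30.8486 → 30.8486 [wait]  node(1,1) S=80.2401 payoff=14.7899 vs cont=18.7984 → 18.7984 [wait]  ⇒ S*(1)=-
t_0: node(0,0) S=72.1100 payoff=22.9200 vs cont=25.0811 → 25.0811 [wait]  ⇒ S*(0)=-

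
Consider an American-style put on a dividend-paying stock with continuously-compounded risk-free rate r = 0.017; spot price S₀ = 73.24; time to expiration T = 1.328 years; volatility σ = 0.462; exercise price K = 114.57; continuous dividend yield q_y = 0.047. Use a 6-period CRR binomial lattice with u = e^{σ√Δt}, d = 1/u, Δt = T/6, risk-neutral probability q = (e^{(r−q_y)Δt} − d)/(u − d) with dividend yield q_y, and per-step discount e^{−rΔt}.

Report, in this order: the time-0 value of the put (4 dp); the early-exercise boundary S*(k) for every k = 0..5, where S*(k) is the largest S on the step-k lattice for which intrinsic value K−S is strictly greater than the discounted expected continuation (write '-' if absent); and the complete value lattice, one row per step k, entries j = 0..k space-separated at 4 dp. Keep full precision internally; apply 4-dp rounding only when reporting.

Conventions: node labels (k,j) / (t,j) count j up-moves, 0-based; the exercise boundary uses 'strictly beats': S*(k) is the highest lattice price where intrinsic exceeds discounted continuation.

Δt=0.22133  u=1.24278  d=0.80465  q=0.43077  discount=0.99624
step 6 (expiry): payoffs max(K−S,0) = 94.6918 83.8679 67.1504 41.3300 1.4502 0.0000 0.0000
step 5: (k=5,j=0): S=24.7043, K−S=89.8657, hold=89.6911 ⇒ V=89.8657 exercise | (k=5,j=1): S=38.1560, K−S=76.4140, hold=76.3786 ⇒ V=76.4140 exercise | (k=5,j=2): S=58.9323, K−S=55.6377, hold=55.8173 ⇒ V=55.8173 continue | (k=5,j=3): S=91.0214, K−S=23.5486, hold=24.0603 ⇒ V=24.0603 continue | (k=5,j=4): S=140.5833, K−S=0.0000, hold=0.8224 ⇒ V=0.8224 continue | (k=5,j=5): S=217.1321, K−S=0.0000, hold=0.0000 ⇒ V=0.0000 continue  boundary S*=38.1560
step 4: (k=4,j=0): S=30.7021, K−S=83.8679, hold=83.7554 ⇒ V=83.8679 exercise | (k=4,j=1): S=47.4196, K−S=67.1504, hold=67.2879 ⇒ V=67.2879 continue | (k=4,j=2): S=73.2400, K−S=41.3300, hold=41.9791 ⇒ V=41.9791 continue | (k=4,j=3): S=113.1198, K−S=1.4502, hold=13.9973 ⇒ V=13.9973 continue | (k=4,j=4): S=174.7145, K−S=0.0000, hold=0.4664 ⇒ V=0.4664 continue  boundary S*=30.7021
step 3: (k=3,j=0): S=38.1560, K−S=76.4140, hold=76.4376 ⇒ V=76.4376 continue | (k=3,j=1): S=58.9323, K−S=55.6377, hold=56.1739 ⇒ V=56.1739 continue | (k=3,j=2): S=91.0214, K−S=23.5486, hold=29.8130 ⇒ V=29.8130 continue | (k=3,j=3): S=140.5833, K−S=0.0000, hold=8.1379 ⇒ V=8.1379 continue  boundary S*=-
step 2: (k=2,j=0): S=47.4196, K−S=67.1504, hold=67.4543 ⇒ V=67.4543 continue | (k=2,j=1): S=73.2400, K−S=41.3300, hold=44.6501 ⇒ V=44.6501 continue | (k=2,j=2): S=113.1198, K−S=1.4502, hold=20.3991 ⇒ V=20.3991 continue  boundary S*=-
step 1: (k=1,j=0): S=58.9323, K−S=55.6377, hold=57.4145 ⇒ V=57.4145 continue | (k=1,j=1): S=91.0214, K−S=23.5486, hold=34.0751 ⇒ V=34.0751 continue  boundary S*=-
step 0: (k=0,j=0): S=73.2400, K−S=41.3300, hold=47.1827 ⇒ V=47.1827 continue  boundary S*=-

price = 47.1827
boundary = - - - - 30.7021 38.1560
tree:
47.1827
57.4145 34.0751
67.4543 44.6501 20.3991
76.4376 56.1739 29.8130 8.1379
83.8679 67.2879 41.9791 13.9973 0.4664
89.8657 76.4140 55.8173 24.0603 0.8224 0.0000
94.6918 83.8679 67.1504 41.3300 1.4502 0.0000 0.0000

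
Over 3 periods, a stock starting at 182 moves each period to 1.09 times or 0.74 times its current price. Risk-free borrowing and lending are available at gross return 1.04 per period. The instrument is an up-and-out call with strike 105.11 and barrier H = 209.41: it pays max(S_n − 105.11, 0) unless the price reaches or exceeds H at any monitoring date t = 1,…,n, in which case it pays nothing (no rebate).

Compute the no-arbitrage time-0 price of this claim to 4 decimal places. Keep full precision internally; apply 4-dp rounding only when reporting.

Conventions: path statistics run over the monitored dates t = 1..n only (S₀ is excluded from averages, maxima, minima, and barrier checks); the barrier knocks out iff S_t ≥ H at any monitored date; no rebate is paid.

Under the martingale measure an up-move has probability p* = 0.8571; value the claim as the probability-weighted average of per-path payoffs, discounted 3 periods at R = 1.04.
Enumerate all 2^3 = 8 price paths (U = up ×1.09, D = down ×0.74); each path with k up-moves has probability p*^k·(1−p*)^(3−k).
DDD: M=134.6800, payoff=0.0000, prob=0.002915
UDD: M=198.3800, payoff=3.5229, prob=0.017493
DUD: M=146.8012, payoff=3.5229, prob=0.017493
UUD: M=216.2342, payoff=0.0000, prob=0.104956
DDU: M=134.6800, payoff=3.5229, prob=0.017493
UDU: M=198.3800, payoff=54.9033, prob=0.104956
DUU: M=160.0133, payoff=54.9033, prob=0.104956
UUU: M=235.6953, payoff=0.0000, prob=0.629738
Price = Σ prob·payoff / R^3 = 11.709767 / 1.124864 = 10.4099

price = 10.4099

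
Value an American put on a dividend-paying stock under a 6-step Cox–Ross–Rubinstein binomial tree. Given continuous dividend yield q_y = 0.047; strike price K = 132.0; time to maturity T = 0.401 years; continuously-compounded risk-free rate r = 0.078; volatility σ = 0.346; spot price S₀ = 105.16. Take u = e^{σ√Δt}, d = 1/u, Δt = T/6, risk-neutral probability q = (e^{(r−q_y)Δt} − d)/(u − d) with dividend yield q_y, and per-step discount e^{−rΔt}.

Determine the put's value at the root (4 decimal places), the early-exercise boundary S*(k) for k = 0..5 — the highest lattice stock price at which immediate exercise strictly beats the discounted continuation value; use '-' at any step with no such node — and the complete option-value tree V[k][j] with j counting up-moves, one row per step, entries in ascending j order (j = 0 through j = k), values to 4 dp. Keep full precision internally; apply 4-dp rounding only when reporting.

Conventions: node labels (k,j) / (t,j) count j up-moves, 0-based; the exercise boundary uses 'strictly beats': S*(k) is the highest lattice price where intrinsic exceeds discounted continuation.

Δt=0.06683  u=1.09357  d=0.91444  q=0.48923  discount=0.99480
step 6 (expiry): payoffs max(K−S,0) = 70.5150 58.4703 44.0660 26.8400 6.2394 0.0000 0.0000
step 5: (k=5,j=0): S=67.2382, K−S=64.7618, hold=64.2864 ⇒ V=64.7618 exercise | (k=5,j=1): S=80.4099, K−S=51.5901, hold=51.1559 ⇒ V=51.5901 exercise | (k=5,j=2): S=96.1620, K−S=35.8380, hold=35.4532 ⇒ V=35.8380 exercise | (k=5,j=3): S=114.9999, K−S=17.0001, hold=16.6744 ⇒ V=17.0001 exercise | (k=5,j=4): S=137.5281, K−S=0.0000, hold=3.1703 ⇒ V=3.1703 continue | (k=5,j=5): S=164.4695, K−S=0.0000, hold=0.0000 ⇒ V=0.0000 continue  boundary S*=114.9999
step 4: (k=4,j=0): S=73.5297, K−S=58.4703, hold=58.0146 ⇒ V=58.4703 exercise | (k=4,j=1): S=87.9340, K−S=44.0660, hold=43.6555 ⇒ V=44.0660 exercise | (k=4,j=2): S=105.1600, K−S=26.8400, hold=26.4835 ⇒ V=26.8400 exercise | (k=4,j=3): S=125.7606, K−S=6.2394, hold=10.1809 ⇒ V=10.1809 continue | (k=4,j=4): S=150.3967, K−S=0.0000, hold=1.6109 ⇒ V=1.6109 continue  boundary S*=105.1600
step 3: (k=3,j=0): S=80.4099, K−S=51.5901, hold=51.1559 ⇒ V=51.5901 exercise | (k=3,j=1): S=96.1620, K−S=35.8380, hold=35.4532 ⇒ V=35.8380 exercise | (k=3,j=2): S=114.9999, K−S=17.0001, hold=18.5927 ⇒ V=18.5927 continue | (k=3,j=3): S=137.5281, K−S=0.0000, hold=5.9571 ⇒ V=5.9571 continue  boundary S*=96.1620
step 2: (k=2,j=0): S=87.9340, K−S=44.0660, hold=43.6555 ⇒ V=44.0660 exercise | (k=2,j=1): S=105.1600, K−S=26.8400, hold=27.2586 ⇒ V=27.2586 continue | (k=2,j=2): S=125.7606, K−S=6.2394, hold=12.3464 ⇒ V=12.3464 continue  boundary S*=87.9340
step 1: (k=1,j=0): S=96.1620, K−S=35.8380, hold=35.6570 ⇒ V=35.8380 exercise | (k=1,j=1): S=114.9999, K−S=17.0001, hold=19.8593 ⇒ V=19.8593 continue  boundary S*=96.1620
step 0: (k=0,j=0): S=105.1600, K−S=26.8400, hold=27.8750 ⇒ V=27.8750 continue  boundary S*=-

price = 27.8750
boundary = - 96.1620 87.9340 96.1620 105.1600 114.9999
tree:
27.8750
35.8380 19.8593
44.0660 27.2586 12.3464
51.5901 35.8380 18.5927 5.9571
58.4703 44.0660 26.8400 10.1809 1.6109
64.7618 51.5901 35.8380 17.0001 3.1703 0.0000
70.5150 58.4703 44.0660 26.8400 6.2394 0.0000 0.0000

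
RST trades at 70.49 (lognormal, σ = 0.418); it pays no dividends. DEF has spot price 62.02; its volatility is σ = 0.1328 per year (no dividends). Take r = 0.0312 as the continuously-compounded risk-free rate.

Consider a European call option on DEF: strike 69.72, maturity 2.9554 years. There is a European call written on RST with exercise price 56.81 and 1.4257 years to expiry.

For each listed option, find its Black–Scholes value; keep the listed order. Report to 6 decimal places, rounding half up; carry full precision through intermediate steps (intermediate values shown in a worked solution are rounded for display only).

price(DEF call K=69.72) = 4.961473
price(RST call K=56.81) = 21.965783

[DEF call K=69.72]
σ√T = 0.1328·√2.9554 = 0.228300
d₁ = (ln(S/K) + (r+σ²/2)T) / (σ√T) = (ln(62.02/69.72) + (0.0312+0.1328²/2)·2.9554) / 0.228300 = (-0.117030 + 0.118269) / 0.228300 = 0.005426
d₂ = d₁ − σ√T = 0.005426 − 0.228300 = -0.222875
e^{−rT} = 0.911915
N(d₁) = 0.502164,  N(d₂) = 0.411817
price = S·N(d₁) − K·e^{−rT}·N(d₂) = 31.144240 − 26.182767 = 4.961473
[RST call K=56.81]
σ√T = 0.418·√1.4257 = 0.499103
d₁ = (ln(S/K) + (r+σ²/2)T) / (σ√T) = (ln(70.49/56.81) + (0.0312+0.418²/2)·1.4257) / 0.499103 = (0.215758 + 0.169034) / 0.499103 = 0.770967
d₂ = d₁ − σ√T = 0.770967 − 0.499103 = 0.271864
e^{−rT} = 0.956493
N(d₁) = 0.779637,  N(d₂) = 0.607137
price = S·N(d₁) − K·e^{−rT}·N(d₂) = 54.956605 − 32.990822 = 21.965783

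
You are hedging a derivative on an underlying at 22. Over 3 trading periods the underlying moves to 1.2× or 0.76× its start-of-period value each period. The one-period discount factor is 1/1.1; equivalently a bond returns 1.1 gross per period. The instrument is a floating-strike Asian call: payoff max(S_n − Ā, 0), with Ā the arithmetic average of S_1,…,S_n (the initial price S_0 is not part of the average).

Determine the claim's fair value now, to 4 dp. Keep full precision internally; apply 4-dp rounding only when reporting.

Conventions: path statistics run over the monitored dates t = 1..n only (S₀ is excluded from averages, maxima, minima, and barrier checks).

No-arbitrage gives p* = (R−d)/(u−d) = 0.7727: enumerate every path, weight its payoff by its p*-probability, and discount by R^3.
Enumerate all 2^3 = 8 price paths (U = up ×1.2, D = down ×0.76); each path with k up-moves has probability p*^k·(1−p*)^(3−k).
DDD: Ā=13.0282, payoff=0.0000, prob=0.011739
UDD: Ā=20.5709, payoff=0.0000, prob=0.039914
DUD: Ā=17.3442, payoff=0.0000, prob=0.039914
UUD: Ā=27.3856, payoff=0.0000, prob=0.135706
DDU: Ā=14.8919, payoff=0.3567, prob=0.039914
UDU: Ā=23.5136, payoff=0.5632, prob=0.135706
DUU: Ā=20.2869, payoff=3.7899, prob=0.135706
UUU: Ā=32.0320, payoff=5.9840, prob=0.461401
Price = Σ prob·payoff / R^3 = 3.366000 / 1.331000 = 2.5289

price = 2.5289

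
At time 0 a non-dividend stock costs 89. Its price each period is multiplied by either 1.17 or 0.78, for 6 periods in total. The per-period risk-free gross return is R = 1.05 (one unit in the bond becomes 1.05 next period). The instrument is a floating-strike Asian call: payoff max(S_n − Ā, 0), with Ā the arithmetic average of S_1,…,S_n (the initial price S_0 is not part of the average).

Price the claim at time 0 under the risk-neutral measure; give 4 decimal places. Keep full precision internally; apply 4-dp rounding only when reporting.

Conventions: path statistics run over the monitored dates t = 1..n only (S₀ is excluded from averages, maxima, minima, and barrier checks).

price = 13.7079

Risk-neutral up-probability p* = (R−d)/(u−d) = (1.05−0.78)/(1.17−0.78) = 0.6923; the claim prices as the p*-weighted sum of path payoffs discounted by R^6.
Enumerate all 2^6 = 64 price paths (U = up ×1.17, D = down ×0.78); each path with k up-moves has probability p*^k·(1−p*)^(6−k).
DDDDDD: Ā=40.7475, payoff=0.0000, prob=0.000849
UDDDDD: Ā=61.1212, payoff=0.0000, prob=0.001909
DUDDDD: Ā=55.3362, payoff=0.0000, prob=0.001909
UUDDDD: Ā=83.0043, payoff=0.0000, prob=0.004296
DDUDDD: Ā=50.8239, payoff=0.0000, prob=0.001909
UDUDDD: Ā=76.2358, payoff=0.0000, prob=0.004296
DUUDDD: Ā=70.4508, payoff=0.0000, prob=0.004296
UUUDDD: Ā=105.6762, payoff=0.0000, prob=0.009666
DDDUDD: Ā=47.3043, payoff=0.0000, prob=0.001909
UDDUDD: Ā=70.9564, payoff=0.0000, prob=0.004296
DUDUDD: Ā=65.1714, payoff=0.0000, prob=0.004296
UUDUDD: Ā=97.7572, payoff=0.0000, prob=0.009666
DDUUDD: Ā=60.6591, payoff=0.0000, prob=0.004296
UDUUDD: Ā=90.9887, payoff=0.0000, prob=0.009666
DUUUDD: Ā=85.2037, payoff=0.0000, prob=0.009666
UUUUDD: Ā=127.8056, payoff=0.0000, prob=0.021749
DDDDUD: Ā=44.5590, payoff=0.0000, prob=0.001909
UDDDUD: Ā=66.8385, payoff=0.0000, prob=0.004296
DUDDUD: Ā=61.0535, payoff=0.0000, prob=0.004296
UUDDUD: Ā=91.5803, payoff=0.0000, prob=0.009666
DDUDUD: Ā=56.5412, payoff=0.0000, prob=0.004296
UDUDUD: Ā=84.8118, payoff=0.0000, prob=0.009666
DUUDUD: Ā=79.0268, payoff=0.0000, prob=0.009666
UUUDUD: Ā=118.5402, payoff=0.0000, prob=0.021749
DDDUUD: Ā=53.0216, payoff=0.0000, prob=0.004296
UDDUUD: Ā=79.5324, payoff=0.0000, prob=0.009666
DUDUUD: Ā=73.7474, payoff=0.0000, prob=0.009666
UUDUUD: Ā=110.6211, payoff=0.0000, prob=0.021749
DDUUUD: Ā=69.2351, payoff=0.0000, prob=0.009666
UDUUUD: Ā=103.8527, payoff=0.0000, prob=0.021749
DUUUUD: Ā=98.0677, payoff=3.3988, prob=0.021749
UUUUUD: Ā=147.1015, payoff=5.0982, prob=0.048934
DDDDDU: Ā=42.4177, payoff=0.0000, prob=0.001909
UDDDDU: Ā=63.6265, payoff=0.0000, prob=0.004296
DUDDDU: Ā=57.8415, payoff=0.0000, prob=0.004296
UUDDDU: Ā=86.7623, payoff=0.0000, prob=0.009666
DDUDDU: Ā=53.3292, payoff=0.0000, prob=0.004296
UDUDDU: Ā=79.9938, payoff=0.0000, prob=0.009666
DUUDDU: Ā=74.2088, payoff=0.0000, prob=0.009666
UUUDDU: Ā=111.3133, payoff=0.0000, prob=0.021749
DDDUDU: Ā=49.8096, payoff=0.0000, prob=0.004296
UDDUDU: Ā=74.7145, payoff=0.0000, prob=0.009666
DUDUDU: Ā=68.9295, payoff=0.0000, prob=0.009666
UUDUDU: Ā=103.3942, payoff=0.0000, prob=0.021749
DDUUDU: Ā=64.4172, payoff=3.2272, prob=0.009666
UDUUDU: Ā=96.6257, payoff=4.8408, prob=0.021749
DUUUDU: Ā=90.8407, payoff=10.6258, prob=0.021749
UUUUDU: Ā=136.2611, payoff=15.9386, prob=0.048934
DDDDUU: Ā=47.0644, payoff=0.0000, prob=0.004296
UDDDUU: Ā=70.5965, payoff=0.0000, prob=0.009666
DUDDUU: Ā=64.8115, payoff=2.8328, prob=0.009666
UUDDUU: Ā=97.2173, payoff=4.2492, prob=0.021749
DDUDUU: Ā=60.2992, payoff=7.3451, prob=0.009666
UDUDUU: Ā=90.4488, payoff=11.0176, prob=0.021749
DUUDUU: Ā=84.6638, payoff=16.8026, prob=0.021749
UUUDUU: Ā=126.9958, payoff=25.2040, prob=0.048934
DDDUUU: Ā=56.7796, payoff=10.8647, prob=0.009666
UDDUUU: Ā=85.1695, payoff=16.2970, prob=0.021749
DUDUUU: Ā=79.3845, payoff=22.0820, prob=0.021749
UUDUUU: Ā=119.0767, payoff=33.1231, prob=0.048934
DDUUUU: Ā=74.8722, payoff=26.5943, prob=0.021749
UDUUUU: Ā=112.3082, payoff=39.8915, prob=0.048934
DUUUUU: Ā=106.5232, payoff=45.6765, prob=0.048934
UUUUUU: Ā=159.7849, payoff=68.5148, prob=0.110102
Price = Σ prob·payoff / R^6 = 18.369842 / 1.340096 = 13.7079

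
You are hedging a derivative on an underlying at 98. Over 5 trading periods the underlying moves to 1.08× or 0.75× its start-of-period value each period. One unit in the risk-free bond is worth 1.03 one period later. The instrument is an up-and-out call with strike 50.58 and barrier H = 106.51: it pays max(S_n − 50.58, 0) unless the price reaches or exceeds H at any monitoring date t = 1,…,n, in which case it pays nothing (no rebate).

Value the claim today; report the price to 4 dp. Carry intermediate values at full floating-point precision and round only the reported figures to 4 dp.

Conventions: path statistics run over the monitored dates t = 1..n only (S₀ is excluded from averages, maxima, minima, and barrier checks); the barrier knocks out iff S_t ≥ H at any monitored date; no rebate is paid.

Set p* = 0.8485 (from d < R < u); the path-dependent value is the discounted p*-expectation over all price paths.
Enumerate all 2^5 = 32 price paths (U = up ×1.08, D = down ×0.75); each path with k up-moves has probability p*^k·(1−p*)^(5−k).
DDDDD: M=73.5000, payoff=0.0000, prob=0.000080
UDDDD: M=105.8400, payoff=0.0000, prob=0.000447
DUDDD: M=79.3800, payoff=0.0000, prob=0.000447
UUDDD: M=114.3072, payoff=0.0000, prob=0.002504
DDUDD: M=73.5000, payoff=0.0000, prob=0.000447
UDUDD: M=105.8400, payoff=0.0000, prob=0.002504
DUUDD: M=85.7304, payoff=0.0000, prob=0.002504
UUUDD: M=123.4518, payoff=0.0000, prob=0.014023
DDDUD: M=73.5000, payoff=0.0000, prob=0.000447
UDDUD: M=105.8400, payoff=0.0000, prob=0.002504
DUDUD: M=79.3800, payoff=0.0000, prob=0.002504
UUDUD: M=114.3072, payoff=0.0000, prob=0.014023
DDUUD: M=73.5000, payoff=0.0000, prob=0.002504
UDUUD: M=105.8400, payoff=18.8616, prob=0.014023
DUUUD: M=92.5888, payoff=18.8616, prob=0.014023
UUUUD: M=133.3279, payoff=0.0000, prob=0.078529
DDDDU: M=73.5000, payoff=0.0000, prob=0.000447
UDDDU: M=105.8400, payoff=0.0000, prob=0.002504
DUDDU: M=79.3800, payoff=0.0000, prob=0.002504
UUDDU: M=114.3072, payoff=0.0000, prob=0.014023
DDUDU: M=73.5000, payoff=0.0000, prob=0.002504
UDUDU: M=105.8400, payoff=18.8616, prob=0.014023
DUUDU: M=85.7304, payoff=18.8616, prob=0.014023
UUUDU: M=123.4518, payoff=0.0000, prob=0.078529
DDDUU: M=73.5000, payoff=0.0000, prob=0.002504
UDDUU: M=105.8400, payoff=18.8616, prob=0.014023
DUDUU: M=79.3800, payoff=18.8616, prob=0.014023
UUDUU: M=114.3072, payoff=0.0000, prob=0.078529
DDUUU: M=73.5000, payoff=18.8616, prob=0.014023
UDUUU: M=105.8400, payoff=49.4159, prob=0.078529
DUUUU: M=99.9959, payoff=49.4159, prob=0.078529
UUUUU: M=143.9942, payoff=0.0000, prob=0.439765
Price = Σ prob·payoff / R^5 = 9.612701 / 1.159274 = 8.2920

price = 8.2920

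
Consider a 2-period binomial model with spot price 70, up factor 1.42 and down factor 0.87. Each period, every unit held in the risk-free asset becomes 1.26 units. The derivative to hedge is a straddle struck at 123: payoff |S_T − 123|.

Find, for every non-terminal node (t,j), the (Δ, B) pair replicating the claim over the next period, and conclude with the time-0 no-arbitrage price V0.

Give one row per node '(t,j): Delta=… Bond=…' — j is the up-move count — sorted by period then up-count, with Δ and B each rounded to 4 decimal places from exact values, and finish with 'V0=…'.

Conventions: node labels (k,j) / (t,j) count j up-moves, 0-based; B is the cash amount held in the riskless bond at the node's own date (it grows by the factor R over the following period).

Risk-neutral probability p* = (R−d)/(u−d) = (1.26−0.87)/(1.42−0.87) = 0.7091.
At maturity the claim pays: V(2,0)=70.0170, V(2,1)=36.5220, V(2,2)=18.1480
Node (1,0) S=60.9000: V=(p*·36.5220+(1−p*)·70.0170)/1.26=36.7190; Δ=(36.5220−70.0170)/(86.4780−52.9830)=-1.0000; B=V−Δ·S=97.6190
Node (1,1) S=99.4000: V=(p*·18.1480+(1−p*)·36.5220)/1.26=18.6454; Δ=(18.1480−36.5220)/(141.1480−86.4780)=-0.3361; B=V−Δ·S=52.0526
Node (0,0) S=70.0000: V=(p*·18.6454+(1−p*)·36.7190)/1.26=18.9708; Δ=(18.6454−36.7190)/(99.4000−60.9000)=-0.4694; B=V−Δ·S=51.8320
As a check, the time-0 holding Δ(0,0)·S0 + B(0,0) comes to 18.9708 — exactly V0.

(0,0): Delta=-0.4694 Bond=51.8320
(1,0): Delta=-1.0000 Bond=97.6190
(1,1): Delta=-0.3361 Bond=52.0526
V0=18.9708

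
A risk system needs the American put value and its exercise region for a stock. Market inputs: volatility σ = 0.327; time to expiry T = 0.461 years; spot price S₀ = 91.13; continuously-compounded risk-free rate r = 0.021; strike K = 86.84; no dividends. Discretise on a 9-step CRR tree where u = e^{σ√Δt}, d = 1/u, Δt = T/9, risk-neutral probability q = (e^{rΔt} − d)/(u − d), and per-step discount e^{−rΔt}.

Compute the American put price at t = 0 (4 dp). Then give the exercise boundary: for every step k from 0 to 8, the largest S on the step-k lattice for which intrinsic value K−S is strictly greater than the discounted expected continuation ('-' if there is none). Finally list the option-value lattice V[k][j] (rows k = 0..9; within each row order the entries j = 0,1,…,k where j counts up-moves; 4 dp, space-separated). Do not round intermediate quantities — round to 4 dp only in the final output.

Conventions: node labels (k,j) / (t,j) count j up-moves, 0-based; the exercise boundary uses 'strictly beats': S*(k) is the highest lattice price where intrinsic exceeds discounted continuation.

Δt=0.05122, u=1.07682, d=0.92866, q=0.48877, disc=e^(-rΔt)=0.99892
k=9 terminal: V=max(K-S,0) → 40.0243 32.5558 23.8958 13.8543 2.2108 0.0000 0.0000 0.0000 0.0000 0.0000
k=8: j=0 S=50.4118 intr=36.4282 cont=36.3348 V=36.4282[EX]; j=1 S=58.4540 intr=28.3860 cont=28.2926 V=28.3860[EX]; j=2 S=67.7793 intr=19.0607 cont=18.9674 V=19.0607[EX]; j=3 S=78.5921 intr=8.2479 cont=8.1545 V=8.2479[EX]; j=4 S=91.1300 intr=0.0000 cont=1.1290 V=1.1290[hold]; j=5 S=105.6680 intr=0.0000 cont=0.0000 V=0.0000[hold]; j=6 S=122.5253 intr=0.0000 cont=0.0000 V=0.0000[hold]; j=7 S=142.0719 intr=0.0000 cont=0.0000 V=0.0000[hold]; j=8 S=164.7367 intr=0.0000 cont=0.0000 V=0.0000[hold]  S*(8)=78.5921
k=7: j=0 S=54.2842 intr=32.5558 cont=32.4624 V=32.5558[EX]; j=1 S=62.9442 intr=23.8958 cont=23.8024 V=23.8958[EX]; j=2 S=72.9857 intr=13.8543 cont=13.7609 V=13.8543[EX]; j=3 S=84.6292 intr=2.2108 cont=4.7632 V=4.7632[hold]; j=4 S=98.1302 intr=0.0000 cont=0.5766 V=0.5766[hold]; j=5 S=113.7849 intr=0.0000 cont=0.0000 V=0.0000[hold]; j=6 S=131.9371 intr=0.0000 cont=0.0000 V=0.0000[hold]; j=7 S=152.9852 intr=0.0000 cont=0.0000 V=0.0000[hold]  S*(7)=72.9857
k=6: j=0 S=58.4540 intr=28.3860 cont=28.2926 V=28.3860[EX]; j=1 S=67.7793 intr=19.0607 cont=18.9674 V=19.0607[EX]; j=2 S=78.5921 intr=8.2479 cont=9.4007 V=9.4007[hold]; j=3 S=91.1300 intr=0.0000 cont=2.7140 V=2.7140[hold]; j=4 S=105.6680 intr=0.0000 cont=0.2944 V=0.2944[hold]; j=5 S=122.5253 intr=0.0000 cont=0.0000 V=0.0000[hold]; j=6 S=142.0719 intr=0.0000 cont=0.0000 V=0.0000[hold]  S*(6)=67.7793
k=5: j=0 S=62.9442 intr=23.8958 cont=23.8024 V=23.8958[EX]; j=1 S=72.9857 intr=13.8543 cont=14.3238 V=14.3238[hold]; j=2 S=84.6292 intr=2.2108 cont=6.1259 V=6.1259[hold]; j=3 S=98.1302 intr=0.0000 cont=1.5297 V=1.5297[hold]; j=4 S=113.7849 intr=0.0000 cont=0.1504 V=0.1504[hold]; j=5 S=131.9371 intr=0.0000 cont=0.0000 V=0.0000[hold]  S*(5)=62.9442
k=4: j=0 S=67.7793 intr=19.0607 cont=19.1966 V=19.1966[hold]; j=1 S=78.5921 intr=8.2479 cont=10.3058 V=10.3058[hold]; j=2 S=91.1300 intr=0.0000 cont=3.8752 V=3.8752[hold]; j=3 S=105.6680 intr=0.0000 cont=0.8546 V=0.8546[hold]; j=4 S=122.5253 intr=0.0000 cont=0.0768 V=0.0768[hold]  S*(4)=-
k=3: j=0 S=72.9857 intr=13.8543 cont=14.8351 V=14.8351[hold]; j=1 S=84.6292 intr=2.2108 cont=7.1550 V=7.1550[hold]; j=2 S=98.1302 intr=0.0000 cont=2.3963 V=2.3963[hold]; j=3 S=113.7849 intr=0.0000 cont=0.4739 V=0.4739[hold]  S*(3)=-
k=2: j=0 S=78.5921 intr=8.2479 cont=11.0694 V=11.0694[hold]; j=1 S=91.1300 intr=0.0000 cont=4.8239 V=4.8239[hold]; j=2 S=105.6680 intr=0.0000 cont=1.4551 V=1.4551[hold]  S*(2)=-
k=1: j=0 S=84.6292 intr=2.2108 cont=8.0081 V=8.0081[hold]; j=1 S=98.1302 intr=0.0000 cont=3.1739 V=3.1739[hold]  S*(1)=-
k=0: j=0 S=91.1300 intr=0.0000 cont=5.6392 V=5.6392[hold]  S*(0)=-

price = 5.6392
boundary = - - - - - 62.9442 67.7793 72.9857 78.5921
tree:
5.6392
8.0081 3.1739
11.0694 4.8239 1.4551
14.8351 7.1550 2.3963 0.4739
19.1966 10.3058 3.8752 0.8546 0.0768
23.8958 14.3238 6.1259 1.5297 0.1504 0.0000
28.3860 19.0607 9.4007 2.7140 0.2944 0.0000 0.0000
32.5558 23.8958 13.8543 4.7632 0.5766 0.0000 0.0000 0.0000
36.4282 28.3860 19.0607 8.2479 1.1290 0.0000 0.0000 0.0000 0.0000
40.0243 32.5558 23.8958 13.8543 2.2108 0.0000 0.0000 0.0000 0.0000 0.0000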